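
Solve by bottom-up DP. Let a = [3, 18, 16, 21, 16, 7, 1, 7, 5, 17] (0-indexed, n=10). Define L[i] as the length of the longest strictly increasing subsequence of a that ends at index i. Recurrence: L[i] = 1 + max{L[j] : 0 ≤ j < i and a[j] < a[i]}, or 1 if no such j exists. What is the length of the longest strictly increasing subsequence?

   i    0    1    2    3    4    5    6    7    8    9
a[i]    3   18   16   21   16    7    1    7    5   17
L[i]    1    2    2    3    2    2    1    2    2    3

3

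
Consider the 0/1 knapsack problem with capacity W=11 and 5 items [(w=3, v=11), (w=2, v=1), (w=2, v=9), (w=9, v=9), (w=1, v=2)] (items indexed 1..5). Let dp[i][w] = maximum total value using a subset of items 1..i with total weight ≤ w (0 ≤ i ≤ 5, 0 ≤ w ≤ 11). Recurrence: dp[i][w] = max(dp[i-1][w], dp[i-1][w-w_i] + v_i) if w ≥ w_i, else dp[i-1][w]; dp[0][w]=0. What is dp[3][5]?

20

i\w   0   1   2   3   4   5   6   7   8   9  10  11
  0   0   0   0   0   0   0   0   0   0   0   0   0
  1   0   0   0  11  11  11  11  11  11  11  11  11
  2   0   0   1  11  11  12  12  12  12  12  12  12
  3   0   0   9  11  11  20  20  21  21  21  21  21
  4   0   0   9  11  11  20  20  21  21  21  21  21
  5   0   2   9  11  13  20  22  22  23  23  23  23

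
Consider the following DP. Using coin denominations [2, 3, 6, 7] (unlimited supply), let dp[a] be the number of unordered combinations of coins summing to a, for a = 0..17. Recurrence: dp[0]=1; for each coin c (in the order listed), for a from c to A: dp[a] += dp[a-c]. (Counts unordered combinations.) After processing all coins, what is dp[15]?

9

after  coin     0     1     2     3     4     5     6     7     8     9    10    11    12    13    14    15    16    17
          2     1     0     1     0     1     0     1     0     1     0     1     0     1     0     1     0     1     0
          3     1     0     1     1     1     1     2     1     2     2     2     2     3     2     3     3     3     3
          6     1     0     1     1     1     1     3     1     3     3     3     3     6     3     6     6     6     6
          7     1     0     1     1     1     1     3     2     3     4     4     4     7     6     8     9    10    10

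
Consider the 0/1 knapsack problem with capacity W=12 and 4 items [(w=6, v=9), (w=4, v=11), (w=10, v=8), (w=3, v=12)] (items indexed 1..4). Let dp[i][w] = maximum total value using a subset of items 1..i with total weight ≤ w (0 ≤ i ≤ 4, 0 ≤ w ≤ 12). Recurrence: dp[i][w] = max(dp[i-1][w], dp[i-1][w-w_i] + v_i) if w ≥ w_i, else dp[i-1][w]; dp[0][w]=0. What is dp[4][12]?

23

i\w   0   1   2   3   4   5   6   7   8   9  10  11  12
  0   0   0   0   0   0   0   0   0   0   0   0   0   0
  1   0   0   0   0   0   0   9   9   9   9   9   9   9
  2   0   0   0   0  11  11  11  11  11  11  20  20  20
  3   0   0   0   0  11  11  11  11  11  11  20  20  20
  4   0   0   0  12  12  12  12  23  23  23  23  23  23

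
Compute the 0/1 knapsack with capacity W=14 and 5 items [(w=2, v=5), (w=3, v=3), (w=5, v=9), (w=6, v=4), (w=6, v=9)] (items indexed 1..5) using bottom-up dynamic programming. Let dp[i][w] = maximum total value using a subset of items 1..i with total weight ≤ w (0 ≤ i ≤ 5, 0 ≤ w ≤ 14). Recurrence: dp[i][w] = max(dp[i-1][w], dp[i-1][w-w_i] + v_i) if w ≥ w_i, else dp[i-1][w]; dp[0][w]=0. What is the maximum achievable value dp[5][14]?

23

i\w   0   1   2   3   4   5   6   7   8   9  10  11  12  13  14
  0   0   0   0   0   0   0   0   0   0   0   0   0   0   0   0
  1   0   0   5   5   5   5   5   5   5   5   5   5   5   5   5
  2   0   0   5   5   5   8   8   8   8   8   8   8   8   8   8
  3   0   0   5   5   5   9   9  14  14  14  17  17  17  17  17
  4   0   0   5   5   5   9   9  14  14  14  17  17  17  18  18
  5   0   0   5   5   5   9   9  14  14  14  17  18  18  23  23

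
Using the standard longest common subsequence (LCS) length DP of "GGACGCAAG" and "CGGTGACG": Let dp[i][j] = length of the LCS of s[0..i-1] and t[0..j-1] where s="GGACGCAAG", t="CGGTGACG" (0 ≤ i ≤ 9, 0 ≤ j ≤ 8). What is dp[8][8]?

   ''  C  G  G  T  G  A  C  G
''  0  0  0  0  0  0  0  0  0
 G  0  0  1  1  1  1  1  1  1
 G  0  0  1  2  2  2  2  2  2
 A  0  0  1  2  2  2  3  3  3
 C  0  1  1  2  2  2  3  4  4
 G  0  1  2  2  2  3  3  4  5
 C  0  1  2  2  2  3  3  4  5
 A  0  1  2  2  2  3  4  4  5
 A  0  1  2  2  2  3  4  4  5
 G  0  1  2  3  3  3  4  4  5

5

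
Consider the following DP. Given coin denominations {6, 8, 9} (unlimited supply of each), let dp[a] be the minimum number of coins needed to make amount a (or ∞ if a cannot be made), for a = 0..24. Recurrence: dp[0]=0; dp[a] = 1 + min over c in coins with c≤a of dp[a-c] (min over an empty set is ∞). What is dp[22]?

3

 a  0  1  2  3  4  5  6  7  8  9 10 11 12 13 14 15 16 17 18 19 20 21 22 23 24
dp  0  -  -  -  -  -  1  -  1  1  -  -  2  -  2  2  2  2  2  -  3  3  3  3  3
(- denotes ∞ / unreachable)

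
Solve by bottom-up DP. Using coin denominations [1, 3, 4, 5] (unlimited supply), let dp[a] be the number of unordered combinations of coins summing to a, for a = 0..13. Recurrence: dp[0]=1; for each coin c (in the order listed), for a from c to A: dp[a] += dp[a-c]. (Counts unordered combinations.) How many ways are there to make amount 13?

20

after  coin     0     1     2     3     4     5     6     7     8     9    10    11    12    13
          1     1     1     1     1     1     1     1     1     1     1     1     1     1     1
          3     1     1     1     2     2     2     3     3     3     4     4     4     5     5
          4     1     1     1     2     3     3     4     5     6     7     8     9    11    12
          5     1     1     1     2     3     4     5     6     8    10    12    14    17    20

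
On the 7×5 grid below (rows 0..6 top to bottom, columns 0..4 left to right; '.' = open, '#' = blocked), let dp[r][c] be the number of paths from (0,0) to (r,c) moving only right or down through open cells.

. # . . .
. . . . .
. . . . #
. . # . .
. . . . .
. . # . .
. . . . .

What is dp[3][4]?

4

r\c   0   1   2   3   4
  0   1   0   0   0   0
  1   1   1   1   1   1
  2   1   2   3   4   0
  3   1   3   0   4   4
  4   1   4   4   8  12
  5   1   5   0   8  20
  6   1   6   6  14  34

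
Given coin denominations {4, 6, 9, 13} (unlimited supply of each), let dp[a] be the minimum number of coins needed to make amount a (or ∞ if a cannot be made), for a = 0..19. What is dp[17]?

2

 a  0  1  2  3  4  5  6  7  8  9 10 11 12 13 14 15 16 17 18 19
dp  0  -  -  -  1  -  1  -  2  1  2  -  2  1  3  2  3  2  2  2
(- denotes ∞ / unreachable)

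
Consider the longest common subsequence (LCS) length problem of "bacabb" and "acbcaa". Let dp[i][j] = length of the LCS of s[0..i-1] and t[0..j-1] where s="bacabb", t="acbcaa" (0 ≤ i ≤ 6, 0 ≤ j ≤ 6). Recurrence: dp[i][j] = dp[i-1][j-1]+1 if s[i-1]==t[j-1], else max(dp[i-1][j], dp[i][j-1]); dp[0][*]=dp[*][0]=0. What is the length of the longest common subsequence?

3

   ''  a  c  b  c  a  a
''  0  0  0  0  0  0  0
 b  0  0  0  1  1  1  1
 a  0  1  1  1  1  2  2
 c  0  1  2  2  2  2  2
 a  0  1  2  2  2  3  3
 b  0  1  2  3  3  3  3
 b  0  1  2  3  3  3  3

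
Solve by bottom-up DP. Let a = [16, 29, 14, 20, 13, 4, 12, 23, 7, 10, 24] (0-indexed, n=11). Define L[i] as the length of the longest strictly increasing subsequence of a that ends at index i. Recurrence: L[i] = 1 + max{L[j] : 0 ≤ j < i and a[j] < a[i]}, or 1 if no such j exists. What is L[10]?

   i    0    1    2    3    4    5    6    7    8    9   10
a[i]   16   29   14   20   13    4   12   23    7   10   24
L[i]    1    2    1    2    1    1    2    3    2    3    4

4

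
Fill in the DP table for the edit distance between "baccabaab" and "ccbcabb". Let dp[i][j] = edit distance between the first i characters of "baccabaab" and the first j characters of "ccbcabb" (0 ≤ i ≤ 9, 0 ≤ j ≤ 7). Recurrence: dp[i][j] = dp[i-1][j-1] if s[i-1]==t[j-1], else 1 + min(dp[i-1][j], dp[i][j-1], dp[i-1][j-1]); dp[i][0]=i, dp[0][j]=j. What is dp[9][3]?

6

   ''  c  c  b  c  a  b  b
''  0  1  2  3  4  5  6  7
 b  1  1  2  2  3  4  5  6
 a  2  2  2  3  3  3  4  5
 c  3  2  2  3  3  4  4  5
 c  4  3  2  3  3  4  5  5
 a  5  4  3  3  4  3  4  5
 b  6  5  4  3  4  4  3  4
 a  7  6  5  4  4  4  4  4
 a  8  7  6  5  5  4  5  5
 b  9  8  7  6  6  5  4  5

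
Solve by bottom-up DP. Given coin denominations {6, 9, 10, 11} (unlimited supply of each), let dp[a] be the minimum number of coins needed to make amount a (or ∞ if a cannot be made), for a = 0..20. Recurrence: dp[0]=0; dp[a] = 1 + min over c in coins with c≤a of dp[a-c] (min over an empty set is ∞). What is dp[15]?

 a  0  1  2  3  4  5  6  7  8  9 10 11 12 13 14 15 16 17 18 19 20
dp  0  -  -  -  -  -  1  -  -  1  1  1  2  -  -  2  2  2  2  2  2
(- denotes ∞ / unreachable)

2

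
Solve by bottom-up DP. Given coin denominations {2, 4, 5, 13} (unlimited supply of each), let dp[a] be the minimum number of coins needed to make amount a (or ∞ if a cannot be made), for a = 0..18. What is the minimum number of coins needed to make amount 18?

 a  0  1  2  3  4  5  6  7  8  9 10 11 12 13 14 15 16 17 18
dp  0  -  1  -  1  1  2  2  2  2  2  3  3  1  3  2  4  2  2
(- denotes ∞ / unreachable)

2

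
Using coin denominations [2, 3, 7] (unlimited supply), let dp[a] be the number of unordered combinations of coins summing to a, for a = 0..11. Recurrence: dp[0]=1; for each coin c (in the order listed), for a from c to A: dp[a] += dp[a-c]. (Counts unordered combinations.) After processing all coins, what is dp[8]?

after  coin     0     1     2     3     4     5     6     7     8     9    10    11
          2     1     0     1     0     1     0     1     0     1     0     1     0
          3     1     0     1     1     1     1     2     1     2     2     2     2
          7     1     0     1     1     1     1     2     2     2     3     3     3

2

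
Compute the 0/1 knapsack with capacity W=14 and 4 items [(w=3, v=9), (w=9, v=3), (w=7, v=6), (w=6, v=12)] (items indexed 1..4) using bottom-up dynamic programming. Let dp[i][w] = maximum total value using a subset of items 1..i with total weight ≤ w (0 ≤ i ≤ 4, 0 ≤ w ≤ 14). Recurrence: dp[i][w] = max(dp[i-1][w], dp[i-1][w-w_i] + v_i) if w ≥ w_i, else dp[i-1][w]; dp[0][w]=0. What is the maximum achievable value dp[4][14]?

i\w   0   1   2   3   4   5   6   7   8   9  10  11  12  13  14
  0   0   0   0   0   0   0   0   0   0   0   0   0   0   0   0
  1   0   0   0   9   9   9   9   9   9   9   9   9   9   9   9
  2   0   0   0   9   9   9   9   9   9   9   9   9  12  12  12
  3   0   0   0   9   9   9   9   9   9   9  15  15  15  15  15
  4   0   0   0   9   9   9  12  12  12  21  21  21  21  21  21

21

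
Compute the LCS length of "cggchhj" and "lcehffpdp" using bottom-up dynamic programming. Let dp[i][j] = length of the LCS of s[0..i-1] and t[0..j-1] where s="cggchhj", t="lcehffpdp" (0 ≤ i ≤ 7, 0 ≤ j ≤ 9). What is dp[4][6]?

1

   ''  l  c  e  h  f  f  p  d  p
''  0  0  0  0  0  0  0  0  0  0
 c  0  0  1  1  1  1  1  1  1  1
 g  0  0  1  1  1  1  1  1  1  1
 g  0  0  1  1  1  1  1  1  1  1
 c  0  0  1  1  1  1  1  1  1  1
 h  0  0  1  1  2  2  2  2  2  2
 h  0  0  1  1  2  2  2  2  2  2
 j  0  0  1  1  2  2  2  2  2  2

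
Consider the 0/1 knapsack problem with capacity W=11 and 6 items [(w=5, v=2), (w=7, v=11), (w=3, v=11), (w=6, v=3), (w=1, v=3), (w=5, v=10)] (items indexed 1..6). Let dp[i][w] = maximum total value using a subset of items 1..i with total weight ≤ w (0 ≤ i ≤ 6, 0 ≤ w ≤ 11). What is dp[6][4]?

14

i\w   0   1   2   3   4   5   6   7   8   9  10  11
  0   0   0   0   0   0   0   0   0   0   0   0   0
  1   0   0   0   0   0   2   2   2   2   2   2   2
  2   0   0   0   0   0   2   2  11  11  11  11  11
  3   0   0   0  11  11  11  11  11  13  13  22  22
  4   0   0   0  11  11  11  11  11  13  14  22  22
  5   0   3   3  11  14  14  14  14  14  16  22  25
  6   0   3   3  11  14  14  14  14  21  24  24  25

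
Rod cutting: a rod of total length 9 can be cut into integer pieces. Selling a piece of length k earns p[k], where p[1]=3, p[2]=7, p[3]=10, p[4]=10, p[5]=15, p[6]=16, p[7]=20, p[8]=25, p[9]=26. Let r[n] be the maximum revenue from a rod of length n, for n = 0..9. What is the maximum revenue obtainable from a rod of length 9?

31

   n    0    1    2    3    4    5    6    7    8    9
r[n]    0    3    7   10   14   17   21   24   28   31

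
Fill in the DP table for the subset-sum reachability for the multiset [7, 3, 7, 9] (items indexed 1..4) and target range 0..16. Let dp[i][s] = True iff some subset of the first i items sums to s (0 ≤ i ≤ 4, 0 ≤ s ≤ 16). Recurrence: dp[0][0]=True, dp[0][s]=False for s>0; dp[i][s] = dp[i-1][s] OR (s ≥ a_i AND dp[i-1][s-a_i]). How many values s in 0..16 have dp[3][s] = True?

5

i\s   0   1   2   3   4   5   6   7   8   9  10  11  12  13  14  15  16
  0   T   F   F   F   F   F   F   F   F   F   F   F   F   F   F   F   F
  1   T   F   F   F   F   F   F   T   F   F   F   F   F   F   F   F   F
  2   T   F   F   T   F   F   F   T   F   F   T   F   F   F   F   F   F
  3   T   F   F   T   F   F   F   T   F   F   T   F   F   F   T   F   F
  4   T   F   F   T   F   F   F   T   F   T   T   F   T   F   T   F   T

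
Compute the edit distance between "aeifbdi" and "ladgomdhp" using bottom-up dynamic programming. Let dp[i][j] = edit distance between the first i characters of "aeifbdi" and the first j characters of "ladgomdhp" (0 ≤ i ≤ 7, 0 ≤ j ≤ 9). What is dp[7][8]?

6

   ''  l  a  d  g  o  m  d  h  p
''  0  1  2  3  4  5  6  7  8  9
 a  1  1  1  2  3  4  5  6  7  8
 e  2  2  2  2  3  4  5  6  7  8
 i  3  3  3  3  3  4  5  6  7  8
 f  4  4  4  4  4  4  5  6  7  8
 b  5  5  5  5  5  5  5  6  7  8
 d  6  6  6  5  6  6  6  5  6  7
 i  7  7  7  6  6  7  7  6  6  7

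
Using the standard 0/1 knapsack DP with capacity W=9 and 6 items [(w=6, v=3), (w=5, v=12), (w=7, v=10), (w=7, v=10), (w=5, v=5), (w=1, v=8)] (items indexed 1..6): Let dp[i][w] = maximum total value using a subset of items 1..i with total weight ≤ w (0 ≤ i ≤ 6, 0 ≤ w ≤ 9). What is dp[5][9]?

12

i\w   0   1   2   3   4   5   6   7   8   9
  0   0   0   0   0   0   0   0   0   0   0
  1   0   0   0   0   0   0   3   3   3   3
  2   0   0   0   0   0  12  12  12  12  12
  3   0   0   0   0   0  12  12  12  12  12
  4   0   0   0   0   0  12  12  12  12  12
  5   0   0   0   0   0  12  12  12  12  12
  6   0   8   8   8   8  12  20  20  20  20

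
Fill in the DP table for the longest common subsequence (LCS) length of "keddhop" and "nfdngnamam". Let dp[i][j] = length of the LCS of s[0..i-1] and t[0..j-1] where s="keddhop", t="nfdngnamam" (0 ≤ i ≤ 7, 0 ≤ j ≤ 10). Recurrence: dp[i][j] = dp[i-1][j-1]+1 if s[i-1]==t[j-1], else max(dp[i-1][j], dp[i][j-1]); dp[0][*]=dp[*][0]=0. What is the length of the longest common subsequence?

1

   ''  n  f  d  n  g  n  a  m  a  m
''  0  0  0  0  0  0  0  0  0  0  0
 k  0  0  0  0  0  0  0  0  0  0  0
 e  0  0  0  0  0  0  0  0  0  0  0
 d  0  0  0  1  1  1  1  1  1  1  1
 d  0  0  0  1  1  1  1  1  1  1  1
 h  0  0  0  1  1  1  1  1  1  1  1
 o  0  0  0  1  1  1  1  1  1  1  1
 p  0  0  0  1  1  1  1  1  1  1  1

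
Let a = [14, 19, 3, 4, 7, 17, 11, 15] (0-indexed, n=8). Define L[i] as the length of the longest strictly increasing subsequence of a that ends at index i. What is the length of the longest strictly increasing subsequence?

   i    0    1    2    3    4    5    6    7
a[i]   14   19    3    4    7   17   11   15
L[i]    1    2    1    2    3    4    4    5

5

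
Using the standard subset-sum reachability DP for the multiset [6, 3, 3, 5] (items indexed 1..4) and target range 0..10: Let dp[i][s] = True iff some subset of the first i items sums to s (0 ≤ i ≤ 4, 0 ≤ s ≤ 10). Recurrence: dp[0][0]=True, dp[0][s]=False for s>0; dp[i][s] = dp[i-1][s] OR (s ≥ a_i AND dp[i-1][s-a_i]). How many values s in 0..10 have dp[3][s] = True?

i\s   0   1   2   3   4   5   6   7   8   9  10
  0   T   F   F   F   F   F   F   F   F   F   F
  1   T   F   F   F   F   F   T   F   F   F   F
  2   T   F   F   T   F   F   T   F   F   T   F
  3   T   F   F   T   F   F   T   F   F   T   F
  4   T   F   F   T   F   T   T   F   T   T   F

4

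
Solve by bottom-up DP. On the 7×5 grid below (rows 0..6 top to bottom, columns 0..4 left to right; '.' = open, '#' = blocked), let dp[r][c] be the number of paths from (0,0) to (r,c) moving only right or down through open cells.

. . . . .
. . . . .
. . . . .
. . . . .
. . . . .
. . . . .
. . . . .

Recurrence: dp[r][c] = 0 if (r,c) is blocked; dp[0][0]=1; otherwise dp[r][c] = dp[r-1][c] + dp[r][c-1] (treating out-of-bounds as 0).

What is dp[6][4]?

r\c   0   1   2   3   4
  0   1   1   1   1   1
  1   1   2   3   4   5
  2   1   3   6  10  15
  3   1   4  10  20  35
  4   1   5  15  35  70
  5   1   6  21  56 126
  6   1   7  28  84 210

210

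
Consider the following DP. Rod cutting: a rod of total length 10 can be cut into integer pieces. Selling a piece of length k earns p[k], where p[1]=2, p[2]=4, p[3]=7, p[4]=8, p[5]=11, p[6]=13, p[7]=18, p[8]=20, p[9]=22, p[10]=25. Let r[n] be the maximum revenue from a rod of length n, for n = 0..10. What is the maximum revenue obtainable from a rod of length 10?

25

   n    0    1    2    3    4    5    6    7    8    9   10
r[n]    0    2    4    7    9   11   14   18   20   22   25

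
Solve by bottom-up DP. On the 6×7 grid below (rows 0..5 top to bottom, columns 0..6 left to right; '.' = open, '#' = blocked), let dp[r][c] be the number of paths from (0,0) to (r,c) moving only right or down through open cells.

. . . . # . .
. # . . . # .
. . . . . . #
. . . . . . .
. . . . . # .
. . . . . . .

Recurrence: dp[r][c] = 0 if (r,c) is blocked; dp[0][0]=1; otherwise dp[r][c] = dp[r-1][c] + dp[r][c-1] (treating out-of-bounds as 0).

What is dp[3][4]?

14

r\c   0   1   2   3   4   5   6
  0   1   1   1   1   0   0   0
  1   1   0   1   2   2   0   0
  2   1   1   2   4   6   6   0
  3   1   2   4   8  14  20  20
  4   1   3   7  15  29   0  20
  5   1   4  11  26  55  55  75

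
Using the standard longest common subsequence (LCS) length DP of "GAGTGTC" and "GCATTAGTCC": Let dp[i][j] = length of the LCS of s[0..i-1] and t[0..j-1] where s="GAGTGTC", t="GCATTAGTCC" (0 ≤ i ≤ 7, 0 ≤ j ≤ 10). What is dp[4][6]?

   ''  G  C  A  T  T  A  G  T  C  C
''  0  0  0  0  0  0  0  0  0  0  0
 G  0  1  1  1  1  1  1  1  1  1  1
 A  0  1  1  2  2  2  2  2  2  2  2
 G  0  1  1  2  2  2  2  3  3  3  3
 T  0  1  1  2  3  3  3  3  4  4  4
 G  0  1  1  2  3  3  3  4  4  4  4
 T  0  1  1  2  3  4  4  4  5  5  5
 C  0  1  2  2  3  4  4  4  5  6  6

3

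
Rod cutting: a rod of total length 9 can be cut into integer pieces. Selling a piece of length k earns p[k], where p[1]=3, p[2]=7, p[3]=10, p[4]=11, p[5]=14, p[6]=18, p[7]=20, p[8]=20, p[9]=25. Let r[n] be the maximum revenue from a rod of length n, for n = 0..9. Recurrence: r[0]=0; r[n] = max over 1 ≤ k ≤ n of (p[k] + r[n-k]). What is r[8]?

   n    0    1    2    3    4    5    6    7    8    9
r[n]    0    3    7   10   14   17   21   24   28   31

28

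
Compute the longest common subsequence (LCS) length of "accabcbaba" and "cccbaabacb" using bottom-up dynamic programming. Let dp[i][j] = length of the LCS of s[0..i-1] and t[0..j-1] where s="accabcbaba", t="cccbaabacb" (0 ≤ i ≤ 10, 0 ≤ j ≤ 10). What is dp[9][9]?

6

   ''  c  c  c  b  a  a  b  a  c  b
''  0  0  0  0  0  0  0  0  0  0  0
 a  0  0  0  0  0  1  1  1  1  1  1
 c  0  1  1  1  1  1  1  1  1  2  2
 c  0  1  2  2  2  2  2  2  2  2  2
 a  0  1  2  2  2  3  3  3  3  3  3
 b  0  1  2  2  3  3  3  4  4  4  4
 c  0  1  2  3  3  3  3  4  4  5  5
 b  0  1  2  3  4  4  4  4  4  5  6
 a  0  1  2  3  4  5  5  5  5  5  6
 b  0  1  2  3  4  5  5  6  6  6  6
 a  0  1  2  3  4  5  6  6  7  7  7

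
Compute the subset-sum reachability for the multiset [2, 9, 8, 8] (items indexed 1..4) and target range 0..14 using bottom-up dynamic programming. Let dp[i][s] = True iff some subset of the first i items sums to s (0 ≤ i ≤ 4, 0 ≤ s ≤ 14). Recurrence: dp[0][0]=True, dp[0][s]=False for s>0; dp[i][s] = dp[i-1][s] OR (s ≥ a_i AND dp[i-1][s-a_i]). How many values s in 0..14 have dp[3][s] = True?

i\s   0   1   2   3   4   5   6   7   8   9  10  11  12  13  14
  0   T   F   F   F   F   F   F   F   F   F   F   F   F   F   F
  1   T   F   T   F   F   F   F   F   F   F   F   F   F   F   F
  2   T   F   T   F   F   F   F   F   F   T   F   T   F   F   F
  3   T   F   T   F   F   F   F   F   T   T   T   T   F   F   F
  4   T   F   T   F   F   F   F   F   T   T   T   T   F   F   F

6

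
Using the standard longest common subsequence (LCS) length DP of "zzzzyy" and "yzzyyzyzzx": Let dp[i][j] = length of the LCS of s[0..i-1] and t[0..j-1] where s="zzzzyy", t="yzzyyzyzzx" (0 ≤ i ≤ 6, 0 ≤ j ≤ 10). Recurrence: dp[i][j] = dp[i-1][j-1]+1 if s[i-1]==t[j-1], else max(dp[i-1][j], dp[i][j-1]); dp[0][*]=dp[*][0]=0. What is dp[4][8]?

4

   ''  y  z  z  y  y  z  y  z  z  x
''  0  0  0  0  0  0  0  0  0  0  0
 z  0  0  1  1  1  1  1  1  1  1  1
 z  0  0  1  2  2  2  2  2  2  2  2
 z  0  0  1  2  2  2  3  3  3  3  3
 z  0  0  1  2  2  2  3  3  4  4  4
 y  0  1  1  2  3  3  3  4  4  4  4
 y  0  1  1  2  3  4  4  4  4  4  4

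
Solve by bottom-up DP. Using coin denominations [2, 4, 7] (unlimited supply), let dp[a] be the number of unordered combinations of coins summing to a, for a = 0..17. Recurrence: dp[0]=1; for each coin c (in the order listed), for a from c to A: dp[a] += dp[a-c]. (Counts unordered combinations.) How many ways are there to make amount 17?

after  coin     0     1     2     3     4     5     6     7     8     9    10    11    12    13    14    15    16    17
          2     1     0     1     0     1     0     1     0     1     0     1     0     1     0     1     0     1     0
          4     1     0     1     0     2     0     2     0     3     0     3     0     4     0     4     0     5     0
          7     1     0     1     0     2     0     2     1     3     1     3     2     4     2     5     3     6     3

3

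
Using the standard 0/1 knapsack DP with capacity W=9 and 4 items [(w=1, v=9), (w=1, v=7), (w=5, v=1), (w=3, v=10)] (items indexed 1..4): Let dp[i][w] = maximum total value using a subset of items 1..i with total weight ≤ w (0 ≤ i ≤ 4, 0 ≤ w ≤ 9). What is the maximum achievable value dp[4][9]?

26

i\w   0   1   2   3   4   5   6   7   8   9
  0   0   0   0   0   0   0   0   0   0   0
  1   0   9   9   9   9   9   9   9   9   9
  2   0   9  16  16  16  16  16  16  16  16
  3   0   9  16  16  16  16  16  17  17  17
  4   0   9  16  16  19  26  26  26  26  26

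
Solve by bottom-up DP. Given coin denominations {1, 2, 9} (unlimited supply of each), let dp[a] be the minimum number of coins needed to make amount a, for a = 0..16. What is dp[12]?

3

 a  0  1  2  3  4  5  6  7  8  9 10 11 12 13 14 15 16
dp  0  1  1  2  2  3  3  4  4  1  2  2  3  3  4  4  5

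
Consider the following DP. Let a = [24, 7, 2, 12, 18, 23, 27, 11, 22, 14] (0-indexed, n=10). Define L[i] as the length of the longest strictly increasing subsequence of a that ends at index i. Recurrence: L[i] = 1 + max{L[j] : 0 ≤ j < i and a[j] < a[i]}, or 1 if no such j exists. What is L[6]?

5

   i    0    1    2    3    4    5    6    7    8    9
a[i]   24    7    2   12   18   23   27   11   22   14
L[i]    1    1    1    2    3    4    5    2    4    3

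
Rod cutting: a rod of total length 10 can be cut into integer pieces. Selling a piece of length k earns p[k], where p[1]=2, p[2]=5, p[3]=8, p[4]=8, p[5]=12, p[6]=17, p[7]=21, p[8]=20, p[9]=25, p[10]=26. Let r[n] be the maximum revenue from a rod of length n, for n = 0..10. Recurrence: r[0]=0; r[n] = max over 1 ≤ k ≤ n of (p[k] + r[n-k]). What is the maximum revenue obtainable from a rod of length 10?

   n    0    1    2    3    4    5    6    7    8    9   10
r[n]    0    2    5    8   10   13   17   21   23   26   29

29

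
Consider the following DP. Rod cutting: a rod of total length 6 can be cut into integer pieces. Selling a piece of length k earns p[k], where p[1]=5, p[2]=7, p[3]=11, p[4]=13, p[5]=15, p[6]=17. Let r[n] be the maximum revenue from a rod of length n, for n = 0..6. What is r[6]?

30

   n    0    1    2    3    4    5    6
r[n]    0    5   10   15   20   25   30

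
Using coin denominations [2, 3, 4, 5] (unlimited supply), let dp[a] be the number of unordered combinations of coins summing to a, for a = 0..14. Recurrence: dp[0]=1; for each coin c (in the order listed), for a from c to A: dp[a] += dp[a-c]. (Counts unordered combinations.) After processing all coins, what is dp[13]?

10

after  coin     0     1     2     3     4     5     6     7     8     9    10    11    12    13    14
          2     1     0     1     0     1     0     1     0     1     0     1     0     1     0     1
          3     1     0     1     1     1     1     2     1     2     2     2     2     3     2     3
          4     1     0     1     1     2     1     3     2     4     3     5     4     7     5     8
          5     1     0     1     1     2     2     3     3     5     5     7     7    10    10    13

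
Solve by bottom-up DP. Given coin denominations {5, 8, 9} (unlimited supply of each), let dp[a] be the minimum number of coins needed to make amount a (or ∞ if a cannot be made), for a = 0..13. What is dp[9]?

1

 a  0  1  2  3  4  5  6  7  8  9 10 11 12 13
dp  0  -  -  -  -  1  -  -  1  1  2  -  -  2
(- denotes ∞ / unreachable)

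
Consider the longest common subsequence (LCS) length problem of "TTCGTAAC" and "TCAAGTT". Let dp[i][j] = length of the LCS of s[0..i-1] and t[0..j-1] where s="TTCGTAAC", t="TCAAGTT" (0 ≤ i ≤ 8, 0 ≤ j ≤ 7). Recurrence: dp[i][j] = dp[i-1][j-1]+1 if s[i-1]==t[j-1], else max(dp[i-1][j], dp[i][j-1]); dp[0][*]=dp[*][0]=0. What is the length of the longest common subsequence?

   ''  T  C  A  A  G  T  T
''  0  0  0  0  0  0  0  0
 T  0  1  1  1  1  1  1  1
 T  0  1  1  1  1  1  2  2
 C  0  1  2  2  2  2  2  2
 G  0  1  2  2  2  3  3  3
 T  0  1  2  2  2  3  4  4
 A  0  1  2  3  3  3  4  4
 A  0  1  2  3  4  4  4  4
 C  0  1  2  3  4  4  4  4

4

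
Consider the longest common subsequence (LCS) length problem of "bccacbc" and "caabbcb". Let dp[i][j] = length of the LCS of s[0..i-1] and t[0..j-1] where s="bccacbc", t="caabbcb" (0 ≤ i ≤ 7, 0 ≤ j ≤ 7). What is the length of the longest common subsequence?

   ''  c  a  a  b  b  c  b
''  0  0  0  0  0  0  0  0
 b  0  0  0  0  1  1  1  1
 c  0  1  1  1  1  1  2  2
 c  0  1  1  1  1  1  2  2
 a  0  1  2  2  2  2  2  2
 c  0  1  2  2  2  2  3  3
 b  0  1  2  2  3  3  3  4
 c  0  1  2  2  3  3  4  4

4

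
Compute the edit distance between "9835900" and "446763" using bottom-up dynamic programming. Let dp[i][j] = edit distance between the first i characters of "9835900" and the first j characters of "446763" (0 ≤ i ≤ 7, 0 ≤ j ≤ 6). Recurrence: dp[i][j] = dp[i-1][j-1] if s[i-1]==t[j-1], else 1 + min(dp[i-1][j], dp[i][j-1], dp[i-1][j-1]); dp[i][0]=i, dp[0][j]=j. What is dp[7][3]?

7

   ''  4  4  6  7  6  3
''  0  1  2  3  4  5  6
 9  1  1  2  3  4  5  6
 8  2  2  2  3  4  5  6
 3  3  3  3  3  4  5  5
 5  4  4  4  4  4  5  6
 9  5  5  5  5  5  5  6
 0  6  6  6  6  6  6  6
 0  7  7  7  7  7  7  7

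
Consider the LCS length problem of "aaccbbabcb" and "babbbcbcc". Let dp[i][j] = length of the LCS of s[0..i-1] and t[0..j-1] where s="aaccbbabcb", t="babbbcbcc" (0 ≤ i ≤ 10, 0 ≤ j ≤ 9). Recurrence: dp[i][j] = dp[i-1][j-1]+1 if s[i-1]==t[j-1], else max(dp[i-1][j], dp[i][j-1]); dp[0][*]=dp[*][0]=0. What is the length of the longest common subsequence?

6

   ''  b  a  b  b  b  c  b  c  c
''  0  0  0  0  0  0  0  0  0  0
 a  0  0  1  1  1  1  1  1  1  1
 a  0  0  1  1  1  1  1  1  1  1
 c  0  0  1  1  1  1  2  2  2  2
 c  0  0  1  1  1  1  2  2  3  3
 b  0  1  1  2  2  2  2  3  3  3
 b  0  1  1  2  3  3  3  3  3  3
 a  0  1  2  2  3  3  3  3  3  3
 b  0  1  2  3  3  4  4  4  4  4
 c  0  1  2  3  3  4  5  5  5  5
 b  0  1  2  3  4  4  5  6  6  6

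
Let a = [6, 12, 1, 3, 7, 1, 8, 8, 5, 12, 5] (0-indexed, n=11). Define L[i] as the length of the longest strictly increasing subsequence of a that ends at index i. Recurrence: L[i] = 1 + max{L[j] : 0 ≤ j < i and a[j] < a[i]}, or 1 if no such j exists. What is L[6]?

   i    0    1    2    3    4    5    6    7    8    9   10
a[i]    6   12    1    3    7    1    8    8    5   12    5
L[i]    1    2    1    2    3    1    4    4    3    5    3

4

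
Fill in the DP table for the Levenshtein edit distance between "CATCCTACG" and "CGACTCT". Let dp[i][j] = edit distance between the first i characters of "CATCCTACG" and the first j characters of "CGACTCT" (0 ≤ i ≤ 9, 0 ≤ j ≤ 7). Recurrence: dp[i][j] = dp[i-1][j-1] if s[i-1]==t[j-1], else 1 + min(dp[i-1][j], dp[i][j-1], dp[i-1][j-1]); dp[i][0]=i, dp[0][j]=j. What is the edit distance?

5

   ''  C  G  A  C  T  C  T
''  0  1  2  3  4  5  6  7
 C  1  0  1  2  3  4  5  6
 A  2  1  1  1  2  3  4  5
 T  3  2  2  2  2  2  3  4
 C  4  3  3  3  2  3  2  3
 C  5  4  4  4  3  3  3  3
 T  6  5  5  5  4  3  4  3
 A  7  6  6  5  5  4  4  4
 C  8  7  7  6  5  5  4  5
 G  9  8  7  7  6  6  5  5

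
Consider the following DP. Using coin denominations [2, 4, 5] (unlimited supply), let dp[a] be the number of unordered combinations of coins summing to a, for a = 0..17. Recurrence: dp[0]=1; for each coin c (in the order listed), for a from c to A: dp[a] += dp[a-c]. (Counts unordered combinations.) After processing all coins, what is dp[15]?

after  coin     0     1     2     3     4     5     6     7     8     9    10    11    12    13    14    15    16    17
          2     1     0     1     0     1     0     1     0     1     0     1     0     1     0     1     0     1     0
          4     1     0     1     0     2     0     2     0     3     0     3     0     4     0     4     0     5     0
          5     1     0     1     0     2     1     2     1     3     2     4     2     5     3     6     4     7     5

4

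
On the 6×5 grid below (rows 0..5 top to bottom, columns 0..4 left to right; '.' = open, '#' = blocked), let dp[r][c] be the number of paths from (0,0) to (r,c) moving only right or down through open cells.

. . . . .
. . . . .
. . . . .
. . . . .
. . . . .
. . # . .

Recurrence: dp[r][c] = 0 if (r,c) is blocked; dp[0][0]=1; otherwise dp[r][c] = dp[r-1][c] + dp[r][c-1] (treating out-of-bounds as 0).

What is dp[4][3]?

35

r\c   0   1   2   3   4
  0   1   1   1   1   1
  1   1   2   3   4   5
  2   1   3   6  10  15
  3   1   4  10  20  35
  4   1   5  15  35  70
  5   1   6   0  35 105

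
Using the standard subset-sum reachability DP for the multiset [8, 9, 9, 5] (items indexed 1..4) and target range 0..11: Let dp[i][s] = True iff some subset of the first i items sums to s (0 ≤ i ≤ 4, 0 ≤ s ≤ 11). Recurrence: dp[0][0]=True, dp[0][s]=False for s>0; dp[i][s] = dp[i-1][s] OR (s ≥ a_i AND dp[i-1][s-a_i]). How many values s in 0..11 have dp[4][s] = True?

4

i\s   0   1   2   3   4   5   6   7   8   9  10  11
  0   T   F   F   F   F   F   F   F   F   F   F   F
  1   T   F   F   F   F   F   F   F   T   F   F   F
  2   T   F   F   F   F   F   F   F   T   T   F   F
  3   T   F   F   F   F   F   F   F   T   T   F   F
  4   T   F   F   F   F   T   F   F   T   T   F   F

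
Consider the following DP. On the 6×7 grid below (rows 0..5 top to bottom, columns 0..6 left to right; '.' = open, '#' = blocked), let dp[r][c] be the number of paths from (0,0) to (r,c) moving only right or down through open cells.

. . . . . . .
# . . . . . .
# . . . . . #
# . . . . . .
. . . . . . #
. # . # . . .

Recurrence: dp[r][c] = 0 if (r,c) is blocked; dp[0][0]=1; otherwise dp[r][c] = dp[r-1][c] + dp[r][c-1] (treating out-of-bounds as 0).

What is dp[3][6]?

r\c   0   1   2   3   4   5   6
  0   1   1   1   1   1   1   1
  1   0   1   2   3   4   5   6
  2   0   1   3   6  10  15   0
  3   0   1   4  10  20  35  35
  4   0   1   5  15  35  70   0
  5   0   0   5   0  35 105 105

35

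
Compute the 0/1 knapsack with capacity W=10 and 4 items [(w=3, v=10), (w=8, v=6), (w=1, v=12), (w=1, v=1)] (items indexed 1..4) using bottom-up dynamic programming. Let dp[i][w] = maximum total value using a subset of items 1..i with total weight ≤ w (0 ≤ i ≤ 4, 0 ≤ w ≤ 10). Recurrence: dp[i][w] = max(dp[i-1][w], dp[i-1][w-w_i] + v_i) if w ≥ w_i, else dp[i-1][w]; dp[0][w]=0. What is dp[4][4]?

i\w   0   1   2   3   4   5   6   7   8   9  10
  0   0   0   0   0   0   0   0   0   0   0   0
  1   0   0   0  10  10  10  10  10  10  10  10
  2   0   0   0  10  10  10  10  10  10  10  10
  3   0  12  12  12  22  22  22  22  22  22  22
  4   0  12  13  13  22  23  23  23  23  23  23

22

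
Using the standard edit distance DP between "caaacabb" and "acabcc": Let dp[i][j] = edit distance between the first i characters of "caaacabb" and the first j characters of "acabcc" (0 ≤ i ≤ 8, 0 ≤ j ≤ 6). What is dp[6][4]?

   ''  a  c  a  b  c  c
''  0  1  2  3  4  5  6
 c  1  1  1  2  3  4  5
 a  2  1  2  1  2  3  4
 a  3  2  2  2  2  3  4
 a  4  3  3  2  3  3  4
 c  5  4  3  3  3  3  3
 a  6  5  4  3  4  4  4
 b  7  6  5  4  3  4  5
 b  8  7  6  5  4  4  5

4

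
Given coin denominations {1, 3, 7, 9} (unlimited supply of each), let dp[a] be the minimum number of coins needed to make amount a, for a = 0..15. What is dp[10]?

 a  0  1  2  3  4  5  6  7  8  9 10 11 12 13 14 15
dp  0  1  2  1  2  3  2  1  2  1  2  3  2  3  2  3

2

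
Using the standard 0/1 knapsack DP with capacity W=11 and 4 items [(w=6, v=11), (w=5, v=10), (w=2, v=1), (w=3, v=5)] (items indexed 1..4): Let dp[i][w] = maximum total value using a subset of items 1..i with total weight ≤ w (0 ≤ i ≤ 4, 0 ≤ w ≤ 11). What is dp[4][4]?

i\w   0   1   2   3   4   5   6   7   8   9  10  11
  0   0   0   0   0   0   0   0   0   0   0   0   0
  1   0   0   0   0   0   0  11  11  11  11  11  11
  2   0   0   0   0   0  10  11  11  11  11  11  21
  3   0   0   1   1   1  10  11  11  12  12  12  21
  4   0   0   1   5   5  10  11  11  15  16  16  21

5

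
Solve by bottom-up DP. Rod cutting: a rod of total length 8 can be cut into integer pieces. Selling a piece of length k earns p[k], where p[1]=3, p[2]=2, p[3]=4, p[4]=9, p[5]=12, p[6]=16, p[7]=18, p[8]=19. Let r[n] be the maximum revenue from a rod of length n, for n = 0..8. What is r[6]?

   n    0    1    2    3    4    5    6    7    8
r[n]    0    3    6    9   12   15   18   21   24

18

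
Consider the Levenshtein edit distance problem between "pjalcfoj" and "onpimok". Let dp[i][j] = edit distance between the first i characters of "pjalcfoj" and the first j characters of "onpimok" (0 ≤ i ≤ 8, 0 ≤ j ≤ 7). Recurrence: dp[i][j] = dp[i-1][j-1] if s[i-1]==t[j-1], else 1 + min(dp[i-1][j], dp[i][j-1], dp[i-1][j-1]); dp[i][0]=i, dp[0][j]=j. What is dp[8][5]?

   ''  o  n  p  i  m  o  k
''  0  1  2  3  4  5  6  7
 p  1  1  2  2  3  4  5  6
 j  2  2  2  3  3  4  5  6
 a  3  3  3  3  4  4  5  6
 l  4  4  4  4  4  5  5  6
 c  5  5  5  5  5  5  6  6
 f  6  6  6  6  6  6  6  7
 o  7  6  7  7  7  7  6  7
 j  8  7  7  8  8  8  7  7

8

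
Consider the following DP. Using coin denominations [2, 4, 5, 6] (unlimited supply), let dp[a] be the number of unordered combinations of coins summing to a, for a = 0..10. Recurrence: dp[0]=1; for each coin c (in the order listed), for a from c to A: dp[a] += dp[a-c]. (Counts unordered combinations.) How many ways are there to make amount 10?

after  coin     0     1     2     3     4     5     6     7     8     9    10
          2     1     0     1     0     1     0     1     0     1     0     1
          4     1     0     1     0     2     0     2     0     3     0     3
          5     1     0     1     0     2     1     2     1     3     2     4
          6     1     0     1     0     2     1     3     1     4     2     6

6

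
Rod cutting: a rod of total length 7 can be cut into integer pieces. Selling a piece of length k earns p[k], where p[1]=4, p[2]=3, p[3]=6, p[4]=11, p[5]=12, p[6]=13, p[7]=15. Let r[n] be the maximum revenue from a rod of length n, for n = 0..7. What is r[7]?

   n    0    1    2    3    4    5    6    7
r[n]    0    4    8   12   16   20   24   28

28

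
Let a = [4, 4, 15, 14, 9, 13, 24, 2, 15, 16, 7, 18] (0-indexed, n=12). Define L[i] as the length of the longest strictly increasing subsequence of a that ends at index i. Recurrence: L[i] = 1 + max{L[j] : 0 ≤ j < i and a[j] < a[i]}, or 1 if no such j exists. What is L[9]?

5

   i    0    1    2    3    4    5    6    7    8    9   10   11
a[i]    4    4   15   14    9   13   24    2   15   16    7   18
L[i]    1    1    2    2    2    3    4    1    4    5    2    6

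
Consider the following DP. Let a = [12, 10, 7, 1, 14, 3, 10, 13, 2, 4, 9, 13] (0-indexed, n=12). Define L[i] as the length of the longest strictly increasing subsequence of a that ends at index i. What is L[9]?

3

   i    0    1    2    3    4    5    6    7    8    9   10   11
a[i]   12   10    7    1   14    3   10   13    2    4    9   13
L[i]    1    1    1    1    2    2    3    4    2    3    4    5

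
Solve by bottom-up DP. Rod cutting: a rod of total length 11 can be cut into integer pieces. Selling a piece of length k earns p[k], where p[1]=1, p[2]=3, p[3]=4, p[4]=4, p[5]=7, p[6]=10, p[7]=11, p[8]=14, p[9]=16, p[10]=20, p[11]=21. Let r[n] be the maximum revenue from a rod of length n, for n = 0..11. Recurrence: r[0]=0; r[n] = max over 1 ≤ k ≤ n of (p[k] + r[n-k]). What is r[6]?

   n    0    1    2    3    4    5    6    7    8    9   10   11
r[n]    0    1    3    4    6    7   10   11   14   16   20   21

10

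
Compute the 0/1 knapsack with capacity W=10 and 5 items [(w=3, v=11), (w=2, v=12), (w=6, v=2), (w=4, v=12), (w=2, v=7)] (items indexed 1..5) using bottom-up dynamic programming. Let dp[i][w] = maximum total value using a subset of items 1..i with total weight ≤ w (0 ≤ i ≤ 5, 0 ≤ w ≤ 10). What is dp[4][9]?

35

i\w   0   1   2   3   4   5   6   7   8   9  10
  0   0   0   0   0   0   0   0   0   0   0   0
  1   0   0   0  11  11  11  11  11  11  11  11
  2   0   0  12  12  12  23  23  23  23  23  23
  3   0   0  12  12  12  23  23  23  23  23  23
  4   0   0  12  12  12  23  24  24  24  35  35
  5   0   0  12  12  19  23  24  30  31  35  35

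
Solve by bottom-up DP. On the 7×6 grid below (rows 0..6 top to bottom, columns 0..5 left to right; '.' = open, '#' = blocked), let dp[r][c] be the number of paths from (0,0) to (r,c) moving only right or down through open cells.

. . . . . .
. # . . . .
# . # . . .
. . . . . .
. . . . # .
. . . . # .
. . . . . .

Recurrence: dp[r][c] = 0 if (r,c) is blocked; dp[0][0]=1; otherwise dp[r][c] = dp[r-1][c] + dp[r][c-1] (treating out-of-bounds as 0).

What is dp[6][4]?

2

r\c   0   1   2   3   4   5
  0   1   1   1   1   1   1
  1   1   0   1   2   3   4
  2   0   0   0   2   5   9
  3   0   0   0   2   7  16
  4   0   0   0   2   0  16
  5   0   0   0   2   0  16
  6   0   0   0   2   2  18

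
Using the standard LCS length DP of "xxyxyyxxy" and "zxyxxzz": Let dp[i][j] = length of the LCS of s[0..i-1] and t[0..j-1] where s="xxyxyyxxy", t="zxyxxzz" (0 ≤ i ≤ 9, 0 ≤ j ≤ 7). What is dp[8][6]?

   ''  z  x  y  x  x  z  z
''  0  0  0  0  0  0  0  0
 x  0  0  1  1  1  1  1  1
 x  0  0  1  1  2  2  2  2
 y  0  0  1  2  2  2  2  2
 x  0  0  1  2  3  3  3  3
 y  0  0  1  2  3  3  3  3
 y  0  0  1  2  3  3  3  3
 x  0  0  1  2  3  4  4  4
 x  0  0  1  2  3  4  4  4
 y  0  0  1  2  3  4  4  4

4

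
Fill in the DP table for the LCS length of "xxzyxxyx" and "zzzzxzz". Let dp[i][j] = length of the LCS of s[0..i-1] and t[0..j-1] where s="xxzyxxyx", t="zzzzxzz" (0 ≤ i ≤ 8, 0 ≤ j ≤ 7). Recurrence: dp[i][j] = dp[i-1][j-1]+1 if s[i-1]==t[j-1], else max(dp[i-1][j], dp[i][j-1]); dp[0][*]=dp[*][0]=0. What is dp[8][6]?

   ''  z  z  z  z  x  z  z
''  0  0  0  0  0  0  0  0
 x  0  0  0  0  0  1  1  1
 x  0  0  0  0  0  1  1  1
 z  0  1  1  1  1  1  2  2
 y  0  1  1  1  1  1  2  2
 x  0  1  1  1  1  2  2  2
 x  0  1  1  1  1  2  2  2
 y  0  1  1  1  1  2  2  2
 x  0  1  1  1  1  2  2  2

2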